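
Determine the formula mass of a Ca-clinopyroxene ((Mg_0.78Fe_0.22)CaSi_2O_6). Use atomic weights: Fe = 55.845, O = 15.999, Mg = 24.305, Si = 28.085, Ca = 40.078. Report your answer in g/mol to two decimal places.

M = 0.78·24.305 + 0.22·55.845 + 1·40.078 + 2·28.085 + 6·15.999

223.49 g/mol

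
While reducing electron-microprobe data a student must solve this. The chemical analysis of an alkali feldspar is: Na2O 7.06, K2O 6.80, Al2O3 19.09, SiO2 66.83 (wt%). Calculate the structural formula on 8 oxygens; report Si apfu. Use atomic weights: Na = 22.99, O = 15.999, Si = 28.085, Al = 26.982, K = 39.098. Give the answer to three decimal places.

2.994 Si apfu

Na2O (M=61.979): mol = 0.11391; Na = 0.22782, O = 0.11391.
K2O (M=94.195): mol = 0.07219; K = 0.14438, O = 0.07219.
Al2O3 (M=101.961): mol = 0.18723; Al = 0.37446, O = 0.56169.
SiO2 (M=60.083): mol = 1.11229; Si = 1.11229, O = 2.22458.
ΣO = 2.97237; factor = 8/ΣO = 2.69145.
Si apfu = 1.11229 × 2.69145 = 2.994.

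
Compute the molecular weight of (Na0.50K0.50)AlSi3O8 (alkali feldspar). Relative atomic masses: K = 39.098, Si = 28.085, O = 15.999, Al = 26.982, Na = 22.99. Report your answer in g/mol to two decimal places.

The formula mass is the sum 0.50*22.99 + 0.50*39.098 + 1*26.982 + 3*28.085 + 8*15.999.

270.27 g/mol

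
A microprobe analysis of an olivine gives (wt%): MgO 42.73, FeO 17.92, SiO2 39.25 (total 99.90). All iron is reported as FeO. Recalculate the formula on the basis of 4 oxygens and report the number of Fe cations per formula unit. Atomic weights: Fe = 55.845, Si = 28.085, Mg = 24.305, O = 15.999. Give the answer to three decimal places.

0.381 Fe apfu

42.73 wt% MgO ÷ 40.304 g/mol = 1.06019 mol, giving 1.06019 Mg and 1.06019 O.
17.92 wt% FeO ÷ 71.844 g/mol = 0.24943 mol, giving 0.24943 Fe and 0.24943 O.
39.25 wt% SiO2 ÷ 60.083 g/mol = 0.65326 mol, giving 0.65326 Si and 1.30652 O.
Oxygen sums to 2.61614; scaling by 4/2.61614 = 1.52897 puts the formula on 4 O.
Fe: 0.24943 × 1.52897 = 0.381 atoms per formula unit.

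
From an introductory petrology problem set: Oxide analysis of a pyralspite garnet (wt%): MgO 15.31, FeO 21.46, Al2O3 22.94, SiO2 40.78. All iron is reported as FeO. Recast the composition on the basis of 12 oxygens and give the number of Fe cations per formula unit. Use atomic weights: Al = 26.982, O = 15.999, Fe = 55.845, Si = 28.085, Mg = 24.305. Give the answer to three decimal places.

15.31 wt% MgO ÷ 40.304 g/mol = 0.37986 mol, giving 0.37986 Mg and 0.37986 O.
21.46 wt% FeO ÷ 71.844 g/mol = 0.29870 mol, giving 0.29870 Fe and 0.29870 O.
22.94 wt% Al2O3 ÷ 101.961 g/mol = 0.22499 mol, giving 0.44998 Al and 0.67497 O.
40.78 wt% SiO2 ÷ 60.083 g/mol = 0.67873 mol, giving 0.67873 Si and 1.35746 O.
Oxygen sums to 2.71099; scaling by 12/2.71099 = 4.42643 puts the formula on 12 O.
Fe: 0.29870 × 4.42643 = 1.322 atoms per formula unit.

1.322 Fe apfu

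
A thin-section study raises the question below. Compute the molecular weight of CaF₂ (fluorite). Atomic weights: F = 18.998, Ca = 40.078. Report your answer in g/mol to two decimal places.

78.07 g/mol

M = 1*40.078 + 2*18.998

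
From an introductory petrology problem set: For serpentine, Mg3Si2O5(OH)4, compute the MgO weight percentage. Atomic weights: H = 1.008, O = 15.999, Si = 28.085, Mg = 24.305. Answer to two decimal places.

Formula mass = 277.108 g/mol.
3 Mg → 3.0000 mol MgO per formula unit; M(MgO) = 40.304, so MgO mass = 120.912 g.
120.912/277.108 × 100 = 43.63 wt%.

43.63 wt%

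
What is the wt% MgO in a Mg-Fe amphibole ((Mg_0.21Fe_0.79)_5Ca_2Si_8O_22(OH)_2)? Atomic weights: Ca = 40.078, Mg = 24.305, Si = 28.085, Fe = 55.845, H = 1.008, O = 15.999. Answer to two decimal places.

M((Mg_0.21Fe_0.79)_5Ca_2Si_8O_22(OH)_2) = 936.936 g/mol; M(MgO) = 40.304 g/mol.
Moles MgO per formula unit = 1.05 Mg ÷ 1 = 1.0500.
MgO fraction = (1.0500 × 40.304) / 936.936 = 42.319/936.936 = 0.0452.

4.52 wt%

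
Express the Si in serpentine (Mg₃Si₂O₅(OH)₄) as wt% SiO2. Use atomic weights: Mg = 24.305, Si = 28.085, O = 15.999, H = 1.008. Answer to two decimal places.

Formula mass = 277.108 g/mol.
2 Si → 2.0000 mol SiO2 per formula unit; M(SiO2) = 60.083, so SiO2 mass = 120.166 g.
120.166/277.108 × 100 = 43.36 wt%.

43.36 wt%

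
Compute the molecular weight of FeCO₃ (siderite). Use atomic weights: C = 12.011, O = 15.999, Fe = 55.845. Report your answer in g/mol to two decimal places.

115.85 g/mol

Fe: 1 × 55.845 = 55.8450
C: 1 × 12.011 = 12.0110
O: 3 × 15.999 = 47.9970
Summing the contributions gives the formula mass.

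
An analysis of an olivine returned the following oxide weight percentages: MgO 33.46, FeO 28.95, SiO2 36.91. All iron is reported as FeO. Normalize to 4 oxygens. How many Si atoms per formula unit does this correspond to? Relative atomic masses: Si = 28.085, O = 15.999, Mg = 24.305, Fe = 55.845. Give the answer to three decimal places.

33.46 wt% MgO ÷ 40.304 g/mol = 0.83019 mol, giving 0.83019 Mg and 0.83019 O.
28.95 wt% FeO ÷ 71.844 g/mol = 0.40296 mol, giving 0.40296 Fe and 0.40296 O.
36.91 wt% SiO2 ÷ 60.083 g/mol = 0.61432 mol, giving 0.61432 Si and 1.22864 O.
Oxygen sums to 2.46179; scaling by 4/2.46179 = 1.62483 puts the formula on 4 O.
Si: 0.61432 × 1.62483 = 0.998 atoms per formula unit.

0.998 Si apfu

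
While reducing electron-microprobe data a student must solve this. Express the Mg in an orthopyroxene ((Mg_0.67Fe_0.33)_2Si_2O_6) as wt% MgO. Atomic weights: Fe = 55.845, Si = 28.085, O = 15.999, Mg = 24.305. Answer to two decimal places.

Molar mass of (Mg_0.67Fe_0.33)_2Si_2O_6 = 1.34*24.305 + 0.66*55.845 + 2*28.085 + 6*15.999 = 221.590 g/mol.
Each formula unit contains 1.34 Mg, equivalent to 1.34/1 = 1.3400 mol MgO.
M(MgO) = 1×24.305 + 1×15.999 = 40.304 g/mol.
Mass of MgO per formula unit = 1.3400 × 40.304 = 54.007 g.
MgO wt% = 54.007 / 221.590 × 100 = 24.37%.

24.37 wt%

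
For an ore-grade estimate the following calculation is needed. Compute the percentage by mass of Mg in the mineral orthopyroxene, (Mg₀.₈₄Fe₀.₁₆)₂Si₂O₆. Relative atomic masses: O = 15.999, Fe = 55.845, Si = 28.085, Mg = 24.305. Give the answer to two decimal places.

19.36 mass %

Molar mass of (Mg₀.₈₄Fe₀.₁₆)₂Si₂O₆: 1.68·24.305 + 0.32·55.845 + 2·28.085 + 6·15.999 = 210.867 g/mol.
Mass of Mg per formula unit: 1.68 × 24.305 = 40.832 g.
Weight fraction Mg = 40.832 / 210.867 = 0.1936.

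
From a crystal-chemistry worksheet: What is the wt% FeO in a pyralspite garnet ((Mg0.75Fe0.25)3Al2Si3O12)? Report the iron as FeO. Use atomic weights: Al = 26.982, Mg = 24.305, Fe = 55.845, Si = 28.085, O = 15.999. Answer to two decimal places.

M((Mg0.75Fe0.25)3Al2Si3O12) = 426.777 g/mol; M(FeO) = 71.844 g/mol.
Moles FeO per formula unit = 0.75 Fe ÷ 1 = 0.7500.
FeO fraction = (0.7500 × 71.844) / 426.777 = 53.883/426.777 = 0.1263.

12.63 wt%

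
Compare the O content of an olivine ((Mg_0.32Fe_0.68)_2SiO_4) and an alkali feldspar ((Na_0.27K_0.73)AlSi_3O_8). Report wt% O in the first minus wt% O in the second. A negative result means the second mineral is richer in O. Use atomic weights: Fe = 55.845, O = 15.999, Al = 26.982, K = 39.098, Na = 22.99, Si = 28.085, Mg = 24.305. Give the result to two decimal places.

-11.86 percentage points

O in (Mg_0.32Fe_0.68)_2SiO_4: molar mass 183.585 g/mol; 4×15.999 = 63.996 g → 34.86 wt%.
O in (Na_0.27K_0.73)AlSi_3O_8: molar mass 273.978 g/mol; 8×15.999 = 127.992 g → 46.72 wt%.
Difference = 34.86 − 46.72 = -11.86 percentage points.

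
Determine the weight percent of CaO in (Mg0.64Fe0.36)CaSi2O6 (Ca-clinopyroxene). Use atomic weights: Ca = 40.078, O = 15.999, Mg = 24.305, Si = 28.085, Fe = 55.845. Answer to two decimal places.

24.61 wt%

M((Mg0.64Fe0.36)CaSi2O6) = 227.901 g/mol; M(CaO) = 56.077 g/mol.
Moles CaO per formula unit = 1 Ca ÷ 1 = 1.0000.
CaO fraction = (1.0000 × 56.077) / 227.901 = 56.077/227.901 = 0.2461.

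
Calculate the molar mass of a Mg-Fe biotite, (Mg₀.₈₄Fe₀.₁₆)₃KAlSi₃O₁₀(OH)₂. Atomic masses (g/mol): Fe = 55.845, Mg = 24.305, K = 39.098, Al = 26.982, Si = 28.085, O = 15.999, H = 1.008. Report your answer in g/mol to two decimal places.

432.39 g/mol

The formula mass is the sum 2.52·24.305 + 0.48·55.845 + 1·39.098 + 1·26.982 + 3·28.085 + 12·15.999 + 2·1.008.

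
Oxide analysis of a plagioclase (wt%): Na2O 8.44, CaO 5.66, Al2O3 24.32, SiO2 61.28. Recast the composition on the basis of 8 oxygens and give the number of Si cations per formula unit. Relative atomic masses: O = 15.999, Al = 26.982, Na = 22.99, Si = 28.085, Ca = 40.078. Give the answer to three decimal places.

2.727 Si apfu

Na2O (M=61.979): mol = 0.13618; Na = 0.27236, O = 0.13618.
CaO (M=56.077): mol = 0.10093; Ca = 0.10093, O = 0.10093.
Al2O3 (M=101.961): mol = 0.23852; Al = 0.47704, O = 0.71556.
SiO2 (M=60.083): mol = 1.01992; Si = 1.01992, O = 2.03984.
ΣO = 2.99251; factor = 8/ΣO = 2.67334.
Si apfu = 1.01992 × 2.67334 = 2.727.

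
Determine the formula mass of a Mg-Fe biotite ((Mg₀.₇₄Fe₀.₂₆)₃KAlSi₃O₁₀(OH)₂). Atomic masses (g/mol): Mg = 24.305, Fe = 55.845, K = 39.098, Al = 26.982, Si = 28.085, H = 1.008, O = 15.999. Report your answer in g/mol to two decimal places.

441.86 g/mol

The formula mass is the sum 2.22·24.305 + 0.78·55.845 + 1·39.098 + 1·26.982 + 3·28.085 + 12·15.999 + 2·1.008.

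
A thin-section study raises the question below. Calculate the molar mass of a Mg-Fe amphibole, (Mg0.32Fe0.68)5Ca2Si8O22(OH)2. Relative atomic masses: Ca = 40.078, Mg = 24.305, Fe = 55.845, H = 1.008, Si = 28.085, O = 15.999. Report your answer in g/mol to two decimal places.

M = 1.60×24.305 + 3.40×55.845 + 2×40.078 + 8×28.085 + 24×15.999 + 2×1.008

919.59 g/mol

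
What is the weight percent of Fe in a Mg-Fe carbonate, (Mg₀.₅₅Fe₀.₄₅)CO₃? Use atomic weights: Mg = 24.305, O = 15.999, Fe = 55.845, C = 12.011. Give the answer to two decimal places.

M((Mg₀.₅₅Fe₀.₄₅)CO₃) = 98.506 g/mol.
Fe contributes 0.45 × 55.845 = 25.130 g per mole.
25.130/98.506 = 0.2551 → 25.51%.

25.51 weight percent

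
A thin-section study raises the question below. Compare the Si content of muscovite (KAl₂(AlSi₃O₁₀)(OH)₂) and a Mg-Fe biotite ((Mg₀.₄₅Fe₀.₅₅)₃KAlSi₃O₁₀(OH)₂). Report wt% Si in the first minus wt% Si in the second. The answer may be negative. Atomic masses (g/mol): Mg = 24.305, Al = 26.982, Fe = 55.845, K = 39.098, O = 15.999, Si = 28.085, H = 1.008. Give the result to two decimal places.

3.20 percentage points

M(KAl₂(AlSi₃O₁₀)(OH)₂) = 398.303 g/mol, so wt% Si = 84.255/398.303 × 100 = 21.15%.
M((Mg₀.₄₅Fe₀.₅₅)₃KAlSi₃O₁₀(OH)₂) = 469.295 g/mol, so wt% Si = 84.255/469.295 × 100 = 17.95%.
21.15 − 17.95 = 3.20 pp.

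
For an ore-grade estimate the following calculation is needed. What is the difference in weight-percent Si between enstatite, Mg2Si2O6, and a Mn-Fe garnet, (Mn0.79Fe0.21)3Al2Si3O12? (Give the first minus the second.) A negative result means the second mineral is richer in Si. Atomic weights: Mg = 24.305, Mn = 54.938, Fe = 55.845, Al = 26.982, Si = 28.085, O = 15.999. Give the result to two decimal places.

10.98 percentage points

Si in Mg2Si2O6: molar mass 200.774 g/mol; 2×28.085 = 56.170 g → 27.98 wt%.
Si in (Mn0.79Fe0.21)3Al2Si3O12: molar mass 495.592 g/mol; 3×28.085 = 84.255 g → 17.00 wt%.
Difference = 27.98 − 17.00 = 10.98 percentage points.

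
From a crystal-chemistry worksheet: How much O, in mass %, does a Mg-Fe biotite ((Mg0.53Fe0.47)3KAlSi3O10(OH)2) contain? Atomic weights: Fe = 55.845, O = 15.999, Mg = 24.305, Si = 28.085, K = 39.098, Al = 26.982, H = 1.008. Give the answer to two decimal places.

Molar mass of (Mg0.53Fe0.47)3KAlSi3O10(OH)2: 1.59·24.305 + 1.41·55.845 + 1·39.098 + 1·26.982 + 3·28.085 + 12·15.999 + 2·1.008 = 461.725 g/mol.
Mass of O per formula unit: 12 × 15.999 = 191.988 g.
Weight fraction O = 191.988 / 461.725 = 0.4158.

41.58 mass %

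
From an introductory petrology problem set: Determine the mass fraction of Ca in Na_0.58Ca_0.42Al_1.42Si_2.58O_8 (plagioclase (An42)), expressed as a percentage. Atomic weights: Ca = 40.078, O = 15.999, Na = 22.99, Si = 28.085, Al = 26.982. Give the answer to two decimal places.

Formula mass = 0.58·22.99 + 0.42·40.078 + 1.42·26.982 + 2.58·28.085 + 8·15.999 = 268.933 g/mol, of which 16.833 g is Ca.
So Ca makes up 16.833/268.933 = 0.0626 of the mass, i.e. 6.26%.

6.26 mass %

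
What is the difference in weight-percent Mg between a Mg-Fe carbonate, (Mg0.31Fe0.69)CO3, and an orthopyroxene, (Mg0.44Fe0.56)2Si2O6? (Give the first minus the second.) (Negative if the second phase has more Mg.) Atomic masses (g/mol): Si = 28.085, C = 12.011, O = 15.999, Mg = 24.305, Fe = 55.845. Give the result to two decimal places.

-1.96 percentage points

Mg in (Mg0.31Fe0.69)CO3: molar mass 106.076 g/mol; 0.31×24.305 = 7.535 g → 7.10 wt%.
Mg in (Mg0.44Fe0.56)2Si2O6: molar mass 236.099 g/mol; 0.88×24.305 = 21.388 g → 9.06 wt%.
Difference = 7.10 − 9.06 = -1.96 percentage points.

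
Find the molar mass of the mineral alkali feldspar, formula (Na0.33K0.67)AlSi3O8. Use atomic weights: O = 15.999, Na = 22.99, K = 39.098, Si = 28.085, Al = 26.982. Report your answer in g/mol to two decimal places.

M = 0.33×22.99 + 0.67×39.098 + 1×26.982 + 3×28.085 + 8×15.999

273.01 g/mol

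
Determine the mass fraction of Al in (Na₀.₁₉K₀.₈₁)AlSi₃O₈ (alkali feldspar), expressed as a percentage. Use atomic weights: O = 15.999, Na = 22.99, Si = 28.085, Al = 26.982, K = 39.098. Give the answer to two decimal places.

Molar mass of (Na₀.₁₉K₀.₈₁)AlSi₃O₈: 0.19·22.99 + 0.81·39.098 + 1·26.982 + 3·28.085 + 8·15.999 = 275.266 g/mol.
Mass of Al per formula unit: 1 × 26.982 = 26.982 g.
Weight fraction Al = 26.982 / 275.266 = 0.0980.

9.80 mass %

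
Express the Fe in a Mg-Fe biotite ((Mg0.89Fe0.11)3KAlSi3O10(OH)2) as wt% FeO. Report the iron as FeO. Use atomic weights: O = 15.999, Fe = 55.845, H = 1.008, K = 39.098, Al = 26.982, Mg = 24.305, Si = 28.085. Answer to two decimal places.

5.54 wt%

Molar mass of (Mg0.89Fe0.11)3KAlSi3O10(OH)2 = 2.67·24.305 + 0.33·55.845 + 1·39.098 + 1·26.982 + 3·28.085 + 12·15.999 + 2·1.008 = 427.662 g/mol.
Each formula unit contains 0.33 Fe, equivalent to 0.33/1 = 0.3300 mol FeO.
M(FeO) = 1×55.845 + 1×15.999 = 71.844 g/mol.
Mass of FeO per formula unit = 0.3300 × 71.844 = 23.709 g.
FeO wt% = 23.709 / 427.662 × 100 = 5.54%.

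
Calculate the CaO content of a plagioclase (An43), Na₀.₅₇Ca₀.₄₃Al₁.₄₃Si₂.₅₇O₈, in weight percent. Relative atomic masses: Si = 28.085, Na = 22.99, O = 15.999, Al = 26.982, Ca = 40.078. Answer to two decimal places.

8.96 wt%

Formula mass = 269.093 g/mol.
0.43 Ca → 0.4300 mol CaO per formula unit; M(CaO) = 56.077, so CaO mass = 24.113 g.
24.113/269.093 × 100 = 8.96 wt%.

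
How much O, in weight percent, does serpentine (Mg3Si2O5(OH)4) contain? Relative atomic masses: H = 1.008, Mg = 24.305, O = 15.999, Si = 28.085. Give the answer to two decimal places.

51.96 weight percent

Formula mass = 3*24.305 + 2*28.085 + 9*15.999 + 4*1.008 = 277.108 g/mol, of which 143.991 g is O.
So O makes up 143.991/277.108 = 0.5196 of the mass, i.e. 51.96%.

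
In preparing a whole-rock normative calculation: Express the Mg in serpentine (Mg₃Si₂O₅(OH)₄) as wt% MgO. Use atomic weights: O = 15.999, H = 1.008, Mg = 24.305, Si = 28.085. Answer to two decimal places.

Formula mass = 277.108 g/mol.
3 Mg → 3.0000 mol MgO per formula unit; M(MgO) = 40.304, so MgO mass = 120.912 g.
120.912/277.108 × 100 = 43.63 wt%.

43.63 wt%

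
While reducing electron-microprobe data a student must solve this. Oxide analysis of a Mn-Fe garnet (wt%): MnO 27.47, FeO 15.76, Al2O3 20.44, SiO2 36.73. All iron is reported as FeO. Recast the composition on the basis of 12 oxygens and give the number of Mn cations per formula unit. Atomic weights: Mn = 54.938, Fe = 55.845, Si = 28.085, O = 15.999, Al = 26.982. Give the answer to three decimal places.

1.912 Mn apfu

27.47 wt% MnO ÷ 70.937 g/mol = 0.38725 mol, giving 0.38725 Mn and 0.38725 O.
15.76 wt% FeO ÷ 71.844 g/mol = 0.21936 mol, giving 0.21936 Fe and 0.21936 O.
20.44 wt% Al2O3 ÷ 101.961 g/mol = 0.20047 mol, giving 0.40094 Al and 0.60141 O.
36.73 wt% SiO2 ÷ 60.083 g/mol = 0.61132 mol, giving 0.61132 Si and 1.22264 O.
Oxygen sums to 2.43066; scaling by 12/2.43066 = 4.93693 puts the formula on 12 O.
Mn: 0.38725 × 4.93693 = 1.912 atoms per formula unit.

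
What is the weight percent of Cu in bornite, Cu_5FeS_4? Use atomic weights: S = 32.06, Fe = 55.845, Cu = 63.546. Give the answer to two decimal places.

Formula mass = 5·63.546 + 1·55.845 + 4·32.06 = 501.815 g/mol, of which 317.730 g is Cu.
So Cu makes up 317.730/501.815 = 0.6332 of the mass, i.e. 63.32%.

63.32 mass %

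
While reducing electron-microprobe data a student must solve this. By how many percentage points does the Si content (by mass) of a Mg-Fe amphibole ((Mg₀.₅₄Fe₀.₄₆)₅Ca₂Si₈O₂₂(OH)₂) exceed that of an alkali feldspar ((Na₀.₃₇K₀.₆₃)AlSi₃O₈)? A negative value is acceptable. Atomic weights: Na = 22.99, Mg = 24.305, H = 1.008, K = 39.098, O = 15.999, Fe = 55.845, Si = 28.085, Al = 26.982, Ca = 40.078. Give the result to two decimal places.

M((Mg₀.₅₄Fe₀.₄₆)₅Ca₂Si₈O₂₂(OH)₂) = 884.895 g/mol, so wt% Si = 224.680/884.895 × 100 = 25.39%.
M((Na₀.₃₇K₀.₆₃)AlSi₃O₈) = 272.367 g/mol, so wt% Si = 84.255/272.367 × 100 = 30.93%.
25.39 − 30.93 = -5.54 pp.

-5.54 percentage points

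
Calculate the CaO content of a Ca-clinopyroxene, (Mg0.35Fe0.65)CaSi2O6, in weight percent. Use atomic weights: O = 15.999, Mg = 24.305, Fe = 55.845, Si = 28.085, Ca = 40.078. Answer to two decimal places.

23.66 wt%

Molar mass of (Mg0.35Fe0.65)CaSi2O6 = 0.35*24.305 + 0.65*55.845 + 1*40.078 + 2*28.085 + 6*15.999 = 237.048 g/mol.
Each formula unit contains 1 Ca, equivalent to 1/1 = 1.0000 mol CaO.
M(CaO) = 1×40.078 + 1×15.999 = 56.077 g/mol.
Mass of CaO per formula unit = 1.0000 × 56.077 = 56.077 g.
CaO wt% = 56.077 / 237.048 × 100 = 23.66%.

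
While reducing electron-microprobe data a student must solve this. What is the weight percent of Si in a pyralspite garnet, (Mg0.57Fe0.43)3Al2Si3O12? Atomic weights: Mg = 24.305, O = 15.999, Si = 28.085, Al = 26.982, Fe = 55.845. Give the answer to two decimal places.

18.98 weight percent

Molar mass of (Mg0.57Fe0.43)3Al2Si3O12: 1.71×24.305 + 1.29×55.845 + 2×26.982 + 3×28.085 + 12×15.999 = 443.809 g/mol.
Mass of Si per formula unit: 3 × 28.085 = 84.255 g.
Weight fraction Si = 84.255 / 443.809 = 0.1898.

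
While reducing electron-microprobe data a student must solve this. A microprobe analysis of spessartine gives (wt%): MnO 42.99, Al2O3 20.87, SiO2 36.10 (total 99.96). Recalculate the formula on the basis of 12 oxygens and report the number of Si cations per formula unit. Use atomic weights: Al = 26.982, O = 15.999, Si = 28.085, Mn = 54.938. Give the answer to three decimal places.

2.977 Si apfu

42.99 wt% MnO ÷ 70.937 g/mol = 0.60603 mol, giving 0.60603 Mn and 0.60603 O.
20.87 wt% Al2O3 ÷ 101.961 g/mol = 0.20469 mol, giving 0.40938 Al and 0.61407 O.
36.10 wt% SiO2 ÷ 60.083 g/mol = 0.60084 mol, giving 0.60084 Si and 1.20168 O.
Oxygen sums to 2.42178; scaling by 12/2.42178 = 4.95503 puts the formula on 12 O.
Si: 0.60084 × 4.95503 = 2.977 atoms per formula unit.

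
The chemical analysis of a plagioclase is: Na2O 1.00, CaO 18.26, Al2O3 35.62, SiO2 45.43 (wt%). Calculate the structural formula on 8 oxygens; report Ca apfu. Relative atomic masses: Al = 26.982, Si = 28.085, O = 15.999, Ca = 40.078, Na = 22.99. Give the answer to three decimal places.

0.898 Ca apfu

Na2O: 1.00/61.979 = 0.01613 mol → 0.03226 mol Na, 0.01613 mol O.
CaO: 18.26/56.077 = 0.32562 mol → 0.32562 mol Ca, 0.32562 mol O.
Al2O3: 35.62/101.961 = 0.34935 mol → 0.69870 mol Al, 1.04805 mol O.
SiO2: 45.43/60.083 = 0.75612 mol → 0.75612 mol Si, 1.51224 mol O.
Total oxygen = 2.90204 mol. Normalization factor = 8/2.90204 = 2.75668.
Ca per 8 O = 0.32562 × 2.75668 = 0.898.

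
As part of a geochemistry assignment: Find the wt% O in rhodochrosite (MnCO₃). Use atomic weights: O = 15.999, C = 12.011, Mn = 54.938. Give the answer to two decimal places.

Molar mass of MnCO₃: 1·54.938 + 1·12.011 + 3·15.999 = 114.946 g/mol.
Mass of O per formula unit: 3 × 15.999 = 47.997 g.
Weight fraction O = 47.997 / 114.946 = 0.4176.

41.76 mass %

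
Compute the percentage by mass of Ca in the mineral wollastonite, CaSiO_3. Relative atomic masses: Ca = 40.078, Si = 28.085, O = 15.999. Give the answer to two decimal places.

M(CaSiO_3) = 116.160 g/mol.
Ca contributes 1 × 40.078 = 40.078 g per mole.
40.078/116.160 = 0.3450 → 34.50%.

34.50 weight percent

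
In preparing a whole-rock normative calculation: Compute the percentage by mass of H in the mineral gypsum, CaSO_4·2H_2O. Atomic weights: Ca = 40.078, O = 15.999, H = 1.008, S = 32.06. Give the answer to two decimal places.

2.34 weight percent

Formula mass = 1*40.078 + 1*32.06 + 6*15.999 + 4*1.008 = 172.164 g/mol, of which 4.032 g is H.
So H makes up 4.032/172.164 = 0.0234 of the mass, i.e. 2.34%.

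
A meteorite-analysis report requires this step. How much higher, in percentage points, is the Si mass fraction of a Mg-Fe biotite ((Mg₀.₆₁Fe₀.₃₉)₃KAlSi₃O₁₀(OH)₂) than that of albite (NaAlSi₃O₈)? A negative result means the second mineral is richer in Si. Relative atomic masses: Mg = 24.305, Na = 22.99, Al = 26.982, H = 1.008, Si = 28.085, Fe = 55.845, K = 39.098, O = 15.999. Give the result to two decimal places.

-13.58 percentage points

First mineral: 84.255 g Si in 454.156 g formula = 18.55 wt% Si.
Second mineral: 84.255 g Si in 262.219 g formula = 32.13 wt% Si.
18.55% − 32.13% gives a difference of -13.58 percentage points.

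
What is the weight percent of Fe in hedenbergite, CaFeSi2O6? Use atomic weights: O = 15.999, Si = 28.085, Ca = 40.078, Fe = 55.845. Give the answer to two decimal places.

22.51 wt%

Formula mass = 1×40.078 + 1×55.845 + 2×28.085 + 6×15.999 = 248.087 g/mol, of which 55.845 g is Fe.
So Fe makes up 55.845/248.087 = 0.2251 of the mass, i.e. 22.51%.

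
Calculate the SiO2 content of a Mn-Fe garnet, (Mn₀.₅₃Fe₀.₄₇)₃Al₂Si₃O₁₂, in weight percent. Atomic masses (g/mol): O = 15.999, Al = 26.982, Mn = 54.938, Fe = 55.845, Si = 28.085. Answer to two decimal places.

Formula mass = 496.300 g/mol.
3 Si → 3.0000 mol SiO2 per formula unit; M(SiO2) = 60.083, so SiO2 mass = 180.249 g.
180.249/496.300 × 100 = 36.32 wt%.

36.32 wt%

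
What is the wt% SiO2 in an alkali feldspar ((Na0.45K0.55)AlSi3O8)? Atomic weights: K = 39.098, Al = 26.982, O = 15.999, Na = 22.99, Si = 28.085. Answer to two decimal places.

Molar mass of (Na0.45K0.55)AlSi3O8 = 0.45*22.99 + 0.55*39.098 + 1*26.982 + 3*28.085 + 8*15.999 = 271.078 g/mol.
Each formula unit contains 3 Si, equivalent to 3/1 = 3.0000 mol SiO2.
M(SiO2) = 1×28.085 + 2×15.999 = 60.083 g/mol.
Mass of SiO2 per formula unit = 3.0000 × 60.083 = 180.249 g.
SiO2 wt% = 180.249 / 271.078 × 100 = 66.49%.

66.49 wt%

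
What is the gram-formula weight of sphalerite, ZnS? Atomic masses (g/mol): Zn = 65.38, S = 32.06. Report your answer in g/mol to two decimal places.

97.44 g/mol

Zn: 1 × 65.38 = 65.3800
S: 1 × 32.06 = 32.0600
Summing the contributions gives the formula mass.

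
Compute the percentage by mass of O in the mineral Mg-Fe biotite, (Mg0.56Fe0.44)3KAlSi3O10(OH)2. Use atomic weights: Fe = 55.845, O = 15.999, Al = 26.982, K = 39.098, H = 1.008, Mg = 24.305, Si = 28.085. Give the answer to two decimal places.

M((Mg0.56Fe0.44)3KAlSi3O10(OH)2) = 458.887 g/mol.
O contributes 12 × 15.999 = 191.988 g per mole.
191.988/458.887 = 0.4184 → 41.84%.

41.84 mass %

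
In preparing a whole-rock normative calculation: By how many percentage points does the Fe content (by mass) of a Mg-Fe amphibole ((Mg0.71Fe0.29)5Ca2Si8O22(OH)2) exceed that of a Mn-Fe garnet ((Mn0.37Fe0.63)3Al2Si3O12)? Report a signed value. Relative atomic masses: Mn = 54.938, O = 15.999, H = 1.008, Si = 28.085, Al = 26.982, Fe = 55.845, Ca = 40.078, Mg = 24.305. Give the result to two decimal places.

-11.81 percentage points

M((Mg0.71Fe0.29)5Ca2Si8O22(OH)2) = 858.086 g/mol, so wt% Fe = 80.975/858.086 × 100 = 9.44%.
M((Mn0.37Fe0.63)3Al2Si3O12) = 496.735 g/mol, so wt% Fe = 105.547/496.735 × 100 = 21.25%.
9.44 − 21.25 = -11.81 pp.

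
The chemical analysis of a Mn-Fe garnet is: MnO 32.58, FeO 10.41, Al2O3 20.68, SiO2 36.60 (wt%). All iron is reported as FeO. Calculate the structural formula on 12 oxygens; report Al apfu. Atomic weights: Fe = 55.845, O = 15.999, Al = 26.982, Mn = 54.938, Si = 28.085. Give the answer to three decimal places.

2.002 Al apfu

MnO (M=70.937): mol = 0.45928; Mn = 0.45928, O = 0.45928.
FeO (M=71.844): mol = 0.14490; Fe = 0.14490, O = 0.14490.
Al2O3 (M=101.961): mol = 0.20282; Al = 0.40564, O = 0.60846.
SiO2 (M=60.083): mol = 0.60916; Si = 0.60916, O = 1.21832.
ΣO = 2.43096; factor = 12/ΣO = 4.93632.
Al apfu = 0.40564 × 4.93632 = 2.002.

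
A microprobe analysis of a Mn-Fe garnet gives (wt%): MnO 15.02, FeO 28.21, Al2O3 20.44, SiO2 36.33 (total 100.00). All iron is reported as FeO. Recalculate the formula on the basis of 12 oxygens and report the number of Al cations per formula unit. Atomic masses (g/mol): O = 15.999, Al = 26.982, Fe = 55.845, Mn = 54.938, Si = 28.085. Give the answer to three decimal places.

1.992 Al apfu

15.02 wt% MnO ÷ 70.937 g/mol = 0.21174 mol, giving 0.21174 Mn and 0.21174 O.
28.21 wt% FeO ÷ 71.844 g/mol = 0.39266 mol, giving 0.39266 Fe and 0.39266 O.
20.44 wt% Al2O3 ÷ 101.961 g/mol = 0.20047 mol, giving 0.40094 Al and 0.60141 O.
36.33 wt% SiO2 ÷ 60.083 g/mol = 0.60466 mol, giving 0.60466 Si and 1.20932 O.
Oxygen sums to 2.41513; scaling by 12/2.41513 = 4.96868 puts the formula on 12 O.
Al: 0.40094 × 4.96868 = 1.992 atoms per formula unit.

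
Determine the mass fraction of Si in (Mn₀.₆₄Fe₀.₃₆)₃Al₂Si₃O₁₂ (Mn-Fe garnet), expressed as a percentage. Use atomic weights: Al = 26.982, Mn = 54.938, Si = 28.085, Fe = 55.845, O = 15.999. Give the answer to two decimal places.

16.99 weight percent

M((Mn₀.₆₄Fe₀.₃₆)₃Al₂Si₃O₁₂) = 496.001 g/mol.
Si contributes 3 × 28.085 = 84.255 g per mole.
84.255/496.001 = 0.1699 → 16.99%.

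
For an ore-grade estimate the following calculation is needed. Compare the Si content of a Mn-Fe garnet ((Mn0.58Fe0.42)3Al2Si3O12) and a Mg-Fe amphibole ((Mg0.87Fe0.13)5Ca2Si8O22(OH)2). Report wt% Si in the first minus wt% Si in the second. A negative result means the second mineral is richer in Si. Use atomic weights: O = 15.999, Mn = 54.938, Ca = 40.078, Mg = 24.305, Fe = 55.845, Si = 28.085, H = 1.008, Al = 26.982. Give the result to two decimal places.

M((Mn0.58Fe0.42)3Al2Si3O12) = 496.164 g/mol, so wt% Si = 84.255/496.164 × 100 = 16.98%.
M((Mg0.87Fe0.13)5Ca2Si8O22(OH)2) = 832.854 g/mol, so wt% Si = 224.680/832.854 × 100 = 26.98%.
16.98 − 26.98 = -10.00 pp.

-10.00 percentage points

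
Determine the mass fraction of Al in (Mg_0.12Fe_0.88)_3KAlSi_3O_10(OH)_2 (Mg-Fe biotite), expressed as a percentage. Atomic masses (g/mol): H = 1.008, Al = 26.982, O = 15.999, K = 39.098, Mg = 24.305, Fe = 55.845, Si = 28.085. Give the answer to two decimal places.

5.39 mass %

Formula mass = 0.36·24.305 + 2.64·55.845 + 1·39.098 + 1·26.982 + 3·28.085 + 12·15.999 + 2·1.008 = 500.520 g/mol, of which 26.982 g is Al.
So Al makes up 26.982/500.520 = 0.0539 of the mass, i.e. 5.39%.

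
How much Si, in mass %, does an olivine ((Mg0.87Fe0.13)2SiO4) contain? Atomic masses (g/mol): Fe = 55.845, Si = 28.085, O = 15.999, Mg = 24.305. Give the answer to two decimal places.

Molar mass of (Mg0.87Fe0.13)2SiO4: 1.74*24.305 + 0.26*55.845 + 1*28.085 + 4*15.999 = 148.891 g/mol.
Mass of Si per formula unit: 1 × 28.085 = 28.085 g.
Weight fraction Si = 28.085 / 148.891 = 0.1886.

18.86 mass %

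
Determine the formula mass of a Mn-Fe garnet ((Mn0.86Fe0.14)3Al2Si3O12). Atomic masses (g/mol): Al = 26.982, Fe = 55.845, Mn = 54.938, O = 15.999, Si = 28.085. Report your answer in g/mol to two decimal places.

495.40 g/mol

The formula mass is the sum 2.58×54.938 + 0.42×55.845 + 2×26.982 + 3×28.085 + 12×15.999.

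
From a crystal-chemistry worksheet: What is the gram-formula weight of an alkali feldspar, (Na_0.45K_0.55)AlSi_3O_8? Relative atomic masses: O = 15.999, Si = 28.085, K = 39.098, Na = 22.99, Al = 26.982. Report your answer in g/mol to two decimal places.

271.08 g/mol

Na: 0.45 × 22.99 = 10.3455
K: 0.55 × 39.098 = 21.5039
Al: 1 × 26.982 = 26.9820
Si: 3 × 28.085 = 84.2550
O: 8 × 15.999 = 127.9920
Summing the contributions gives the formula mass.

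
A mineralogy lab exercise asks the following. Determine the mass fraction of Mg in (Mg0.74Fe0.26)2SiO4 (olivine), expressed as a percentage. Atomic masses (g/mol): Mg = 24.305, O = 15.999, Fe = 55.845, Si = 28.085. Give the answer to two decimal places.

22.90 wt%

Molar mass of (Mg0.74Fe0.26)2SiO4: 1.48·24.305 + 0.52·55.845 + 1·28.085 + 4·15.999 = 157.092 g/mol.
Mass of Mg per formula unit: 1.48 × 24.305 = 35.971 g.
Weight fraction Mg = 35.971 / 157.092 = 0.2290.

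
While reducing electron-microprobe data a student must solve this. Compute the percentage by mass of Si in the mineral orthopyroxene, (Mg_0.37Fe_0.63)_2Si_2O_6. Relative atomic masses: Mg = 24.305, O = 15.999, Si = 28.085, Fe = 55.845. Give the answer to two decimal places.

23.35 weight percent

Molar mass of (Mg_0.37Fe_0.63)_2Si_2O_6: 0.74*24.305 + 1.26*55.845 + 2*28.085 + 6*15.999 = 240.514 g/mol.
Mass of Si per formula unit: 2 × 28.085 = 56.170 g.
Weight fraction Si = 56.170 / 240.514 = 0.2335.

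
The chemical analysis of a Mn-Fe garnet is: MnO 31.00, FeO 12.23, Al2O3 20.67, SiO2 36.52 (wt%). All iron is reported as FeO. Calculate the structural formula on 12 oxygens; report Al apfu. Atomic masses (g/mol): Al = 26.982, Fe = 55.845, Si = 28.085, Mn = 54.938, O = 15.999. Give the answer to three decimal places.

2.001 Al apfu

MnO (M=70.937): mol = 0.43701; Mn = 0.43701, O = 0.43701.
FeO (M=71.844): mol = 0.17023; Fe = 0.17023, O = 0.17023.
Al2O3 (M=101.961): mol = 0.20272; Al = 0.40544, O = 0.60816.
SiO2 (M=60.083): mol = 0.60783; Si = 0.60783, O = 1.21566.
ΣO = 2.43106; factor = 12/ΣO = 4.93612.
Al apfu = 0.40544 × 4.93612 = 2.001.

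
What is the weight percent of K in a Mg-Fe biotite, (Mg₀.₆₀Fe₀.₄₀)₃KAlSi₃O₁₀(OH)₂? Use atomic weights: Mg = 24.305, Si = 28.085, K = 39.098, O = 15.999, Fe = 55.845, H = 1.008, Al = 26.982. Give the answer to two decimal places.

Formula mass = 1.80*24.305 + 1.20*55.845 + 1*39.098 + 1*26.982 + 3*28.085 + 12*15.999 + 2*1.008 = 455.102 g/mol, of which 39.098 g is K.
So K makes up 39.098/455.102 = 0.0859 of the mass, i.e. 8.59%.

8.59 wt%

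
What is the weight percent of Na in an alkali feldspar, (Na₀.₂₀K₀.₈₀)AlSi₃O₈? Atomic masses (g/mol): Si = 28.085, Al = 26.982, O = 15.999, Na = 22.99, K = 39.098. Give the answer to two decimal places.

Formula mass = 0.20·22.99 + 0.80·39.098 + 1·26.982 + 3·28.085 + 8·15.999 = 275.105 g/mol, of which 4.598 g is Na.
So Na makes up 4.598/275.105 = 0.0167 of the mass, i.e. 1.67%.

1.67 weight percent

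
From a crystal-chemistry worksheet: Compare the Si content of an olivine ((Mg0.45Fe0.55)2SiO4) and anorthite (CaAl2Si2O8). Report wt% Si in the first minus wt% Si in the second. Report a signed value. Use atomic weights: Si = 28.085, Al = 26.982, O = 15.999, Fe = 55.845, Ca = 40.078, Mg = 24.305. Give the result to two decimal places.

First mineral: 28.085 g Si in 175.385 g formula = 16.01 wt% Si.
Second mineral: 56.170 g Si in 278.204 g formula = 20.19 wt% Si.
16.01% − 20.19% gives a difference of -4.18 percentage points.

-4.18 percentage points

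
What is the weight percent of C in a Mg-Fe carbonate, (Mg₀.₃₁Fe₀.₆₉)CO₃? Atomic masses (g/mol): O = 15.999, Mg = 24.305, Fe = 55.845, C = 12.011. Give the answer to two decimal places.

M((Mg₀.₃₁Fe₀.₆₉)CO₃) = 106.076 g/mol.
C contributes 1 × 12.011 = 12.011 g per mole.
12.011/106.076 = 0.1132 → 11.32%.

11.32 mass %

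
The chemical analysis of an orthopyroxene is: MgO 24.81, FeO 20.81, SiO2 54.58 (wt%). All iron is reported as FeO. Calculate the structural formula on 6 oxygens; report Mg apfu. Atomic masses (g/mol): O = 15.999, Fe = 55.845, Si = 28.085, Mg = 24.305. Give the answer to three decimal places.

1.357 Mg apfu

MgO (M=40.304): mol = 0.61557; Mg = 0.61557, O = 0.61557.
FeO (M=71.844): mol = 0.28966; Fe = 0.28966, O = 0.28966.
SiO2 (M=60.083): mol = 0.90841; Si = 0.90841, O = 1.81682.
ΣO = 2.72205; factor = 6/ΣO = 2.20422.
Mg apfu = 0.61557 × 2.20422 = 1.357.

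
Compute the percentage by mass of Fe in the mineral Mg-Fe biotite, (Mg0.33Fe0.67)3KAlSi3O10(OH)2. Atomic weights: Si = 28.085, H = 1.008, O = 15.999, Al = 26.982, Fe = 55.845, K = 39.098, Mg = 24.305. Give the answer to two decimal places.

23.35 wt%

Molar mass of (Mg0.33Fe0.67)3KAlSi3O10(OH)2: 0.99*24.305 + 2.01*55.845 + 1*39.098 + 1*26.982 + 3*28.085 + 12*15.999 + 2*1.008 = 480.649 g/mol.
Mass of Fe per formula unit: 2.01 × 55.845 = 112.248 g.
Weight fraction Fe = 112.248 / 480.649 = 0.2335.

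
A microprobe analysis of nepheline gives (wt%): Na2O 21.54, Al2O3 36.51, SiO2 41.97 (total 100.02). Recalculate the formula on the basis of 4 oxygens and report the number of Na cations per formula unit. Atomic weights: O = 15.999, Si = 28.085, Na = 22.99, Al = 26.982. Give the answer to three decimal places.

Na2O: 21.54/61.979 = 0.34754 mol → 0.69508 mol Na, 0.34754 mol O.
Al2O3: 36.51/101.961 = 0.35808 mol → 0.71616 mol Al, 1.07424 mol O.
SiO2: 41.97/60.083 = 0.69853 mol → 0.69853 mol Si, 1.39706 mol O.
Total oxygen = 2.81884 mol. Normalization factor = 4/2.81884 = 1.41902.
Na per 4 O = 0.69508 × 1.41902 = 0.986.

0.986 Na apfu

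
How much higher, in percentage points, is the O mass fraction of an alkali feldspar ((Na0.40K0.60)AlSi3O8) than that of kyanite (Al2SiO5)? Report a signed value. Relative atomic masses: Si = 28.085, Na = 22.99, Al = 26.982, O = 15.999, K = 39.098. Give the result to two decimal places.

-2.29 percentage points

O in (Na0.40K0.60)AlSi3O8: molar mass 271.884 g/mol; 8×15.999 = 127.992 g → 47.08 wt%.
O in Al2SiO5: molar mass 162.044 g/mol; 5×15.999 = 79.995 g → 49.37 wt%.
Difference = 47.08 − 49.37 = -2.29 percentage points.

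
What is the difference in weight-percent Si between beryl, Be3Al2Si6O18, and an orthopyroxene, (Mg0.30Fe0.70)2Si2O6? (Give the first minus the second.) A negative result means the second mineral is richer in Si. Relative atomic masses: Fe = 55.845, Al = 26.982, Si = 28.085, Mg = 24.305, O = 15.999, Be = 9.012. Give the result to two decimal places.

8.42 percentage points

Si in Be3Al2Si6O18: molar mass 537.492 g/mol; 6×28.085 = 168.510 g → 31.35 wt%.
Si in (Mg0.30Fe0.70)2Si2O6: molar mass 244.930 g/mol; 2×28.085 = 56.170 g → 22.93 wt%.
Difference = 31.35 − 22.93 = 8.42 percentage points.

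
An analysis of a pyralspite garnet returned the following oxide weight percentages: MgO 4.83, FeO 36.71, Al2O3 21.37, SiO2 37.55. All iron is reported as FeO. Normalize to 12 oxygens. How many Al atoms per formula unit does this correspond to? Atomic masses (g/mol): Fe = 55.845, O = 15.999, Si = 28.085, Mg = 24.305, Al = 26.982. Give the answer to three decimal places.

2.004 Al apfu

4.83 wt% MgO ÷ 40.304 g/mol = 0.11984 mol, giving 0.11984 Mg and 0.11984 O.
36.71 wt% FeO ÷ 71.844 g/mol = 0.51097 mol, giving 0.51097 Fe and 0.51097 O.
21.37 wt% Al2O3 ÷ 101.961 g/mol = 0.20959 mol, giving 0.41918 Al and 0.62877 O.
37.55 wt% SiO2 ÷ 60.083 g/mol = 0.62497 mol, giving 0.62497 Si and 1.24994 O.
Oxygen sums to 2.50952; scaling by 12/2.50952 = 4.78179 puts the formula on 12 O.
Al: 0.41918 × 4.78179 = 2.004 atoms per formula unit.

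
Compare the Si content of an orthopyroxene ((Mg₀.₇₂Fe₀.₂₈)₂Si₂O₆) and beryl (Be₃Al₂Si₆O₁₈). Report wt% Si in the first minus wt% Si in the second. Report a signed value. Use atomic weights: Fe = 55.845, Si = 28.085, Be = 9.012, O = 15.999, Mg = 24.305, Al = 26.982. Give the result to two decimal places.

-5.64 percentage points

First mineral: 56.170 g Si in 218.436 g formula = 25.71 wt% Si.
Second mineral: 168.510 g Si in 537.492 g formula = 31.35 wt% Si.
25.71% − 31.35% gives a difference of -5.64 percentage points.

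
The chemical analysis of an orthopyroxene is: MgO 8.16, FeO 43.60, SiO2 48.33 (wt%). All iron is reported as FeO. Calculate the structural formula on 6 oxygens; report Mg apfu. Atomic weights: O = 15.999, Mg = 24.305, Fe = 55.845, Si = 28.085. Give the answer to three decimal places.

MgO (M=40.304): mol = 0.20246; Mg = 0.20246, O = 0.20246.
FeO (M=71.844): mol = 0.60687; Fe = 0.60687, O = 0.60687.
SiO2 (M=60.083): mol = 0.80439; Si = 0.80439, O = 1.60878.
ΣO = 2.41811; factor = 6/ΣO = 2.48128.
Mg apfu = 0.20246 × 2.48128 = 0.502.

0.502 Mg apfu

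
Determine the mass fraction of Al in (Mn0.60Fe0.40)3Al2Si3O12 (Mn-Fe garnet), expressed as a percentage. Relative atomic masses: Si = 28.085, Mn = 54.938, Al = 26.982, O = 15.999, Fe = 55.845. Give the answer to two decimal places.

10.88 weight percent

M((Mn0.60Fe0.40)3Al2Si3O12) = 496.109 g/mol.
Al contributes 2 × 26.982 = 53.964 g per mole.
53.964/496.109 = 0.1088 → 10.88%.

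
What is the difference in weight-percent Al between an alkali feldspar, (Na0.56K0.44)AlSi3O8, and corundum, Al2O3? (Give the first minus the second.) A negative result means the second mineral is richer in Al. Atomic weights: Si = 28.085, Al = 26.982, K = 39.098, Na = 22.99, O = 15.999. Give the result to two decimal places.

-42.91 percentage points

Al in (Na0.56K0.44)AlSi3O8: molar mass 269.307 g/mol; 1×26.982 = 26.982 g → 10.02 wt%.
Al in Al2O3: molar mass 101.961 g/mol; 2×26.982 = 53.964 g → 52.93 wt%.
Difference = 10.02 − 52.93 = -42.91 percentage points.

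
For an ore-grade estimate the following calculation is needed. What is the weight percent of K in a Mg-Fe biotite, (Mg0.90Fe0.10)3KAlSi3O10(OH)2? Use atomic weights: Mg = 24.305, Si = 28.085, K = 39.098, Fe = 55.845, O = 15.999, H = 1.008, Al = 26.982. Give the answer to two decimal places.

9.16 mass %

M((Mg0.90Fe0.10)3KAlSi3O10(OH)2) = 426.716 g/mol.
K contributes 1 × 39.098 = 39.098 g per mole.
39.098/426.716 = 0.0916 → 9.16%.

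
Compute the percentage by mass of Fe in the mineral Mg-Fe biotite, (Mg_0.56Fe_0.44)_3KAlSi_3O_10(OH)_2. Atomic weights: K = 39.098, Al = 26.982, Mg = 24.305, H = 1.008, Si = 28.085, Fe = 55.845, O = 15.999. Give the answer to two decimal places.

16.06 wt%

Molar mass of (Mg_0.56Fe_0.44)_3KAlSi_3O_10(OH)_2: 1.68×24.305 + 1.32×55.845 + 1×39.098 + 1×26.982 + 3×28.085 + 12×15.999 + 2×1.008 = 458.887 g/mol.
Mass of Fe per formula unit: 1.32 × 55.845 = 73.715 g.
Weight fraction Fe = 73.715 / 458.887 = 0.1606.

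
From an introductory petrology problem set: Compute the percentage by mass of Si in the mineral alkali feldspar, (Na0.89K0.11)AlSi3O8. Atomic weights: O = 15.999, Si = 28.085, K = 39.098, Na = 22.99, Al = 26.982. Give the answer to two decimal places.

Molar mass of (Na0.89K0.11)AlSi3O8: 0.89×22.99 + 0.11×39.098 + 1×26.982 + 3×28.085 + 8×15.999 = 263.991 g/mol.
Mass of Si per formula unit: 3 × 28.085 = 84.255 g.
Weight fraction Si = 84.255 / 263.991 = 0.3192.

31.92 wt%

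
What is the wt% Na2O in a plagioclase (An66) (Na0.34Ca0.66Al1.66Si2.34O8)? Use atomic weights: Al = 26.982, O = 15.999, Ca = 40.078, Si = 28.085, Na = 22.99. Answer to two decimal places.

3.86 wt%

Molar mass of Na0.34Ca0.66Al1.66Si2.34O8 = 0.34·22.99 + 0.66·40.078 + 1.66·26.982 + 2.34·28.085 + 8·15.999 = 272.769 g/mol.
Each formula unit contains 0.34 Na, equivalent to 0.34/2 = 0.1700 mol Na2O.
M(Na2O) = 2×22.99 + 1×15.999 = 61.979 g/mol.
Mass of Na2O per formula unit = 0.1700 × 61.979 = 10.536 g.
Na2O wt% = 10.536 / 272.769 × 100 = 3.86%.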